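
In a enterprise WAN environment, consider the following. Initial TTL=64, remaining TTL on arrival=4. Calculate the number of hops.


Given: initial TTL = 64, received TTL = 4
Hops = initial TTL - received TTL
Hops = 64 - 4 = 60

60


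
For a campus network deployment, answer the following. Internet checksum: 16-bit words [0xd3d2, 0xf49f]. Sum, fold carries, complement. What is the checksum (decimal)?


Given words: [0xd3d2, 0xf49f]
Step 1: Sum all words
Raw sum = 54226 + 62623 = 116849
Step 2: Fold carry: (51313 + 1) = 51314
One's complement = ~51314 & 0xFFFF = 14221

14221


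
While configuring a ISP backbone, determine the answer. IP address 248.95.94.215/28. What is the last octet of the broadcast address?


Given: IP = 248.95.94.215, prefix = /28
Host bits = 32 - 28 = 4
Network last octet = 215 AND mask = 208
Host part size = 2^4 - 1 = 15
Broadcast last octet = 208 OR 15 = 223

223


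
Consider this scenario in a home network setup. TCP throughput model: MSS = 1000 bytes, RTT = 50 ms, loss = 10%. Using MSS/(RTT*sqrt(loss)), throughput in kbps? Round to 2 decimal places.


Given: MSS = 1000 bytes, RTT = 50 ms, loss = 10%
RTT in seconds = 50 / 1000 = 0.05
Loss rate = 10% = 0.1
sqrt(loss) = sqrt(0.1) = 0.316227766017
Throughput (bytes/s) = 1000 / (0.05 * 0.316227766017) = 63245.5532
Throughput (kbps) = 63245.5532 * 8 / 1000 = 505.964426 -> 505.96 kbps (2 dp)

505.96


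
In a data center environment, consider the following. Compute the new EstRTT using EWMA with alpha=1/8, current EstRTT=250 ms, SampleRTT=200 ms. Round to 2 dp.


Given: EstRTT = 250 ms, SampleRTT = 200 ms, alpha = 1/8
New EstRTT = (1 - alpha) * EstRTT + alpha * SampleRTT
(7/8) * 250 = 218.75
(1/8) * 200 = 25
New EstRTT = 218.75 + 25 = 243.75 ms -> 243.75 ms (2 dp)

243.75


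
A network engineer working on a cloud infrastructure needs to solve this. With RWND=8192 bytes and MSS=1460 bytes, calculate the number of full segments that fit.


Given: RWND = 8192 bytes, MSS = 1460 bytes
Full segments = floor(RWND / MSS)
Full segments = floor(8192 / 1460)
Full segments = floor(5.611) = 5

5


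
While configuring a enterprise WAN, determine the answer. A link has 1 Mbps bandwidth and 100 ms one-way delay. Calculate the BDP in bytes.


Given: bandwidth = 1 Mbps, delay = 100 ms
BDP in bits = 1 * 10^6 * 100 / 1000
BDP in bits = 100000
BDP in bytes = 100000 / 8 = 12500

12500


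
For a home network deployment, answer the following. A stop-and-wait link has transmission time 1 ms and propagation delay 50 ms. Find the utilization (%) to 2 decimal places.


Given: Ttrans = 1 ms, Tprop = 50 ms
RTT = 2 * Tprop = 2 * 50 = 100 ms
U = Ttrans / (Ttrans + RTT)
U = 1 / (1 + 100)
U = 1 / 101 = 0.009901
U% = 0.99%

0.99


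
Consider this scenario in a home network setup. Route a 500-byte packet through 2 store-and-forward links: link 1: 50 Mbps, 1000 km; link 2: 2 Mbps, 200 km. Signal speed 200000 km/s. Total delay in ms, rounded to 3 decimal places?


Packet = 500 bytes = 4000 bits. Store-and-forward: sum (t_trans + t_prop) per link.
Link 1: t_trans = 4000/(50*10^6) s = 0.0800 ms; t_prop = 1000/200000 s = 5.0000 ms; subtotal = 5.0800 ms
Link 2: t_trans = 4000/(2*10^6) s = 2.0000 ms; t_prop = 200/200000 s = 1.0000 ms; subtotal = 3.0000 ms
End-to-end = 5.0800 + 3.0000 = 8.0800 ms -> 8.080 ms (3 dp)

8.080


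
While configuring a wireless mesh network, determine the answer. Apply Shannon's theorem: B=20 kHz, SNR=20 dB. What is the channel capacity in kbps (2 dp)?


Given: B = 20 kHz, SNR = 20 dB
SNR linear = 10^(20/10) = 100
1 + SNR = 101
log2(101) = 6.6582114828
C = 20 * 1000 * 6.6582114828 = 133164.2297 bps
C = 133.164230 kbps -> 133.16 kbps (2 dp)

133.16


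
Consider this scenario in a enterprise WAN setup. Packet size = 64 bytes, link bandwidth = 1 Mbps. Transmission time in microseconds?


Given: packet = 64 bytes, bandwidth = 1 Mbps
Packet in bits = 64 * 8 = 512 bits
Bandwidth = 1 * 10^6 = 1000000 bps
Time = 512 / 1000000 seconds
Time in us = 512 * 10^6 / 1000000 = 512

512


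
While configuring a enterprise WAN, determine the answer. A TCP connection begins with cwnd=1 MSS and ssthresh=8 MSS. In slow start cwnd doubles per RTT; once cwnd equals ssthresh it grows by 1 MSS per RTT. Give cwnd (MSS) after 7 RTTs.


RTT 0: cwnd = 1 MSS (initial)
RTT 1: cwnd = 2 MSS (slow start, doubled)
RTT 2: cwnd = 4 MSS (slow start, doubled)
RTT 3: cwnd = 8 MSS (slow start, doubled)
RTT 4: cwnd = 9 MSS (congestion avoidance, +1)
RTT 5: cwnd = 10 MSS (congestion avoidance, +1)
RTT 6: cwnd = 11 MSS (congestion avoidance, +1)
RTT 7: cwnd = 12 MSS (congestion avoidance, +1)

12


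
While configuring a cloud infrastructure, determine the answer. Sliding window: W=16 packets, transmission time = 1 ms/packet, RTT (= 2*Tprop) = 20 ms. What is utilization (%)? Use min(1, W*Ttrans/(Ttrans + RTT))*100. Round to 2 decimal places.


Given: W = 16, Ttrans = 1 ms, RTT = 20 ms (= 2 * Tprop, Tprop = 10 ms)
Cycle time = Ttrans + RTT = 1 + 20 = 21 ms (first packet sent until its ACK returns)
W * Ttrans = 16 * 1 = 16 ms of sending per cycle
W * Ttrans / (Ttrans + RTT) = 16 / 21 = 0.761905
U = min(1, 0.761905) = 0.761905
U% = 76.19%

76.19


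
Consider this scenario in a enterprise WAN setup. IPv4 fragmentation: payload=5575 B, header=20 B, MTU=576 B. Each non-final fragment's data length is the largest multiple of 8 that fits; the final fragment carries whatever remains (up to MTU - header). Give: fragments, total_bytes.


Max data per non-final fragment = floor((MTU - header)/8)*8 = floor((576 - 20)/8)*8 = floor(556/8)*8 = 552 B
Final fragment needs no 8-byte alignment: it can carry up to MTU - header = 556 B
Non-final fragments needed = ceil((payload - 556) / 552) = ceil(5019/552) = ceil(9.0924) = 10
Number of fragments = 10 + 1 = 11
Fragment sizes (data): 10 * 552 B + 55 B (last, 55 <= 556 OK)
Total bytes sent = payload + n_frags * header = 5575 + 11*20 = 5575 + 220 = 5795 B

11, 5795


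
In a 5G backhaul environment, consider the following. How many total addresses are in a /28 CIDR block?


Given: CIDR prefix /28
Host bits = 32 - 28 = 4
Total addresses = 2^4 = 16

16


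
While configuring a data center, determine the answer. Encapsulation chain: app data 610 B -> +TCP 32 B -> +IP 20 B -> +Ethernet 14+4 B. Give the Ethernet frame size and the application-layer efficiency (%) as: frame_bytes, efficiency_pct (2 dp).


TCP segment = 610 + 32 = 642 B
IP packet = 642 + 20 = 662 B
Ethernet frame = 662 + 14 + 4 = 680 B
Efficiency = app / frame = 610 / 680 = 0.897059 = 89.7059% -> 89.71% (2 dp)

680, 89.71


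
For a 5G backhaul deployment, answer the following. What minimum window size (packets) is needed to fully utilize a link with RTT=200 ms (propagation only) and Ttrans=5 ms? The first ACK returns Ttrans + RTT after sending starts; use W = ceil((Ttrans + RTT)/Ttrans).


Given: Ttrans = 5 ms, RTT = 200 ms (= 2 * Tprop, Tprop = 100 ms)
Time until first ACK returns = Ttrans + RTT = 5 + 200 = 205 ms
Need W * Ttrans >= Ttrans + RTT  ->  W >= (Ttrans + RTT) / Ttrans
(Ttrans + RTT) / Ttrans = 205 / 5 = 41
W_min = ceil(41) = 41

41


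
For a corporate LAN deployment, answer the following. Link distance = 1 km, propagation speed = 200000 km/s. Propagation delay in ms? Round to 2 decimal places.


Given: distance = 1 km, speed = 200000 km/s
Delay = distance / speed = 1 / 200000 seconds
Delay in ms = 1 * 1000 / 200000
Delay = 0.0050 ms
Rounded to 2 dp = 0.01 ms

0.01


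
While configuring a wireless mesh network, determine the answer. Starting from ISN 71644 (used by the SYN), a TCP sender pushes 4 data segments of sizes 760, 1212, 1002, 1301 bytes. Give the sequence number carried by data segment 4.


The SYN occupies sequence number ISN = 71644, so the first data byte is ISN + 1 = 71645.
SEQ of data segment i = (ISN + 1) + sum of payload sizes of segments 1..i-1.
Segment 1: SEQ = 71645, payload = 760 bytes
Segment 2: SEQ = 72405, payload = 1212 bytes
Segment 3: SEQ = 73617, payload = 1002 bytes
Segment 4: SEQ = 74619, payload = 1301 bytes
SEQ of segment 4 = 71645 + 760 + 1212 + 1002 = 74619

74619


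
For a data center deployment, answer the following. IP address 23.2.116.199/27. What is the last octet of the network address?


Given: IP = 23.2.116.199, prefix = /27
Subnet mask = 255.255.255.224
Last octet of IP: 199
Last octet of mask: 224
Network last octet = 199 AND 224 = 192

192


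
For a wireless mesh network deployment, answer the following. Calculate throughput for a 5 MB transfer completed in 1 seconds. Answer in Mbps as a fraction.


Given: file = 5 MB, time = 1 s
File in Mb = 5 * 8 = 40 Mb
Throughput = 40 / 1 Mbps
Throughput = 40 Mbps

40


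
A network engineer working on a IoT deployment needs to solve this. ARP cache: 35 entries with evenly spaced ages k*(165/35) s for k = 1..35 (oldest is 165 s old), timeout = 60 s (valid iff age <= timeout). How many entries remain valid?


Ages are k * 165/35 s for k = 1..35 (spacing = 4.7143 s).
Entry k is valid iff k * 165/35 <= 60 iff k <= 35 * 60 / 165 = 12.7273
n_valid = floor(12.7273) = 12
(n_stale = 35 - 12 = 23)

12


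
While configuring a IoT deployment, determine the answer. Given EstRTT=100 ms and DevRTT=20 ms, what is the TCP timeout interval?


Given: EstRTT = 100 ms, DevRTT = 20 ms
Timeout = EstRTT + 4 * DevRTT
4 * DevRTT = 4 * 20 = 80
Timeout = 100 + 80 = 180 ms

180


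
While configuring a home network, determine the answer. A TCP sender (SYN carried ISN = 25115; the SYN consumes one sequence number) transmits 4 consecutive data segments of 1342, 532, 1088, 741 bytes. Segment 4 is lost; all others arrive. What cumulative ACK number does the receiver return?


SYN uses sequence number 25115; first data byte = ISN + 1 = 25116.
Segment 1: SEQ = 25116, len = 1342 B, covers [25116, 26457]
Segment 2: SEQ = 26458, len = 532 B, covers [26458, 26989]
Segment 3: SEQ = 26990, len = 1088 B, covers [26990, 28077]
Segment 4: SEQ = 28078, len = 741 B, covers [28078, 28818] [LOST]
In-order data received: bytes [25116, 28077] (segments 1..3).
Segment 4 missing -> gap begins at byte 28078.
Cumulative ACK = next expected in-order byte = 25116 + 1342 + 532 + 1088 = 28078

28078


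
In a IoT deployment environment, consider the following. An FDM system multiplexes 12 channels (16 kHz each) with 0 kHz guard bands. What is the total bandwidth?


Given: 12 channels, 16 kHz each, guard = 0 kHz
Channel bandwidth = 12 * 16 = 192 kHz
Guard bands = 11 gaps * 0 kHz = 0 kHz
Total = 192 + 0 = 192 kHz

192


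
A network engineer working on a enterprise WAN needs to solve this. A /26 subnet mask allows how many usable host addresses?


Given: subnet mask /26
Host bits = 32 - 26 = 6
Total addresses = 2^6 = 64
Usable hosts = 64 - 2 (network + broadcast) = 62

62


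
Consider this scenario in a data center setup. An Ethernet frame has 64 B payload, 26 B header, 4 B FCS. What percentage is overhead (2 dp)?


Given: payload = 64 B, header = 26 B, trailer = 4 B
Overhead bytes = header + trailer = 26 + 4 = 30
Total frame = payload + overhead = 64 + 30 = 94
Overhead % = 30 / 94 * 100 = 31.9149% -> 31.91% (2 dp)

31.91


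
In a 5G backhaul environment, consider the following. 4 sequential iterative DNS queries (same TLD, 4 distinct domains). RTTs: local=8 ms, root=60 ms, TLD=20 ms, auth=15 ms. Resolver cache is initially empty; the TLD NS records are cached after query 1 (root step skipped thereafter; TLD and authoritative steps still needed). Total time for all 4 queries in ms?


Lookup 1 (cold cache): local + root + TLD + auth = 8 + 60 + 20 + 15 = 103 ms
Lookups 2..4 (TLD NS cached -> skip root; new domain -> still ask TLD and auth): local + TLD + auth = 8 + 20 + 15 = 43 ms each
Remaining 3 lookups: 3 * 43 = 129 ms
Total = 103 + 129 = 232 ms

232


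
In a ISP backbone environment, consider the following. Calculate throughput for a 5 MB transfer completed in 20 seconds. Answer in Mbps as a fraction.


Given: file = 5 MB, time = 20 s
File in Mb = 5 * 8 = 40 Mb
Throughput = 40 / 20 Mbps
Throughput = 2 Mbps

2


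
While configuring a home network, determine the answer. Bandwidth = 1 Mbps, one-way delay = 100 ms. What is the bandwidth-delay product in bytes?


Given: bandwidth = 1 Mbps, delay = 100 ms
BDP in bits = 1 * 10^6 * 100 / 1000
BDP in bits = 100000
BDP in bytes = 100000 / 8 = 12500

12500


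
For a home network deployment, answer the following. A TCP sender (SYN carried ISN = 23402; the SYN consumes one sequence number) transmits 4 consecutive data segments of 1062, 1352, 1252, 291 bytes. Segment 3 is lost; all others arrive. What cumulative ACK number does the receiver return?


SYN uses sequence number 23402; first data byte = ISN + 1 = 23403.
Segment 1: SEQ = 23403, len = 1062 B, covers [23403, 24464]
Segment 2: SEQ = 24465, len = 1352 B, covers [24465, 25816]
Segment 3: SEQ = 25817, len = 1252 B, covers [25817, 27068] [LOST]
Segment 4: SEQ = 27069, len = 291 B, covers [27069, 27359]
In-order data received: bytes [23403, 25816] (segments 1..2).
Segment 3 missing -> gap begins at byte 25817; later segments buffered out of order.
Cumulative ACK = next expected in-order byte = 23403 + 1062 + 1352 = 25817

25817


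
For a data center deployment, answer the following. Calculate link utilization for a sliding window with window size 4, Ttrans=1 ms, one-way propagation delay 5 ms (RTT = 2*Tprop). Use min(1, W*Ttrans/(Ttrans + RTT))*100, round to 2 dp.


Given: W = 4, Ttrans = 1 ms, RTT = 10 ms (= 2 * Tprop, Tprop = 5 ms)
Cycle time = Ttrans + RTT = 1 + 10 = 11 ms (first packet sent until its ACK returns)
W * Ttrans = 4 * 1 = 4 ms of sending per cycle
W * Ttrans / (Ttrans + RTT) = 4 / 11 = 0.363636
U = min(1, 0.363636) = 0.363636
U% = 36.36%

36.36


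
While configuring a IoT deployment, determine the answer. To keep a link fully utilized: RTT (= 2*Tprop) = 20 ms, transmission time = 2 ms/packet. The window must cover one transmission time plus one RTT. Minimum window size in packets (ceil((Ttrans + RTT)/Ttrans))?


Given: Ttrans = 2 ms, RTT = 20 ms (= 2 * Tprop, Tprop = 10 ms)
Time until first ACK returns = Ttrans + RTT = 2 + 20 = 22 ms
Need W * Ttrans >= Ttrans + RTT  ->  W >= (Ttrans + RTT) / Ttrans
(Ttrans + RTT) / Ttrans = 22 / 2 = 11
W_min = ceil(11) = 11

11


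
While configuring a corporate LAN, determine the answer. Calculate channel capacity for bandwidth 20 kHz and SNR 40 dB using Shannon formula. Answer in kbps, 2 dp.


Given: B = 20 kHz, SNR = 40 dB
SNR linear = 10^(40/10) = 10000
1 + SNR = 10001
log2(10001) = 13.2878566418
C = 20 * 1000 * 13.2878566418 = 265757.1328 bps
C = 265.757133 kbps -> 265.76 kbps (2 dp)

265.76


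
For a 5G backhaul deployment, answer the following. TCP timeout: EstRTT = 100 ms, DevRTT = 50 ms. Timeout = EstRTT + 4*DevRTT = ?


Given: EstRTT = 100 ms, DevRTT = 50 ms
Timeout = EstRTT + 4 * DevRTT
4 * DevRTT = 4 * 50 = 200
Timeout = 100 + 200 = 300 ms

300


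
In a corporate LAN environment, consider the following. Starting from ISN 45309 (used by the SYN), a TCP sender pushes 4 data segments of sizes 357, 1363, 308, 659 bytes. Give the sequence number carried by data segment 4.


The SYN occupies sequence number ISN = 45309, so the first data byte is ISN + 1 = 45310.
SEQ of data segment i = (ISN + 1) + sum of payload sizes of segments 1..i-1.
Segment 1: SEQ = 45310, payload = 357 bytes
Segment 2: SEQ = 45667, payload = 1363 bytes
Segment 3: SEQ = 47030, payload = 308 bytes
Segment 4: SEQ = 47338, payload = 659 bytes
SEQ of segment 4 = 45310 + 357 + 1363 + 308 = 47338

47338


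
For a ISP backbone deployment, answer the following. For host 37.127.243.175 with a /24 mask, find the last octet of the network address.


Given: IP = 37.127.243.175, prefix = /24
Subnet mask = 255.255.255.0
Last octet of IP: 175
Last octet of mask: 0
Network last octet = 175 AND 0 = 0

0


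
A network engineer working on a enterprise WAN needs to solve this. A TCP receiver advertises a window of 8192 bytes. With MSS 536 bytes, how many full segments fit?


Given: RWND = 8192 bytes, MSS = 536 bytes
Full segments = floor(RWND / MSS)
Full segments = floor(8192 / 536)
Full segments = floor(15.2836) = 15

15


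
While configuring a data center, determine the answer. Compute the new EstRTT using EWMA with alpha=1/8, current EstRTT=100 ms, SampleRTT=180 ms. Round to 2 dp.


Given: EstRTT = 100 ms, SampleRTT = 180 ms, alpha = 1/8
New EstRTT = (1 - alpha) * EstRTT + alpha * SampleRTT
(7/8) * 100 = 87.5
(1/8) * 180 = 22.5
New EstRTT = 87.5 + 22.5 = 110 ms -> 110.00 ms (2 dp)

110.00


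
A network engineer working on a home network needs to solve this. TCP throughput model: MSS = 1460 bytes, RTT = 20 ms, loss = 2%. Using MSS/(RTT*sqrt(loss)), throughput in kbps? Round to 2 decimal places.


Given: MSS = 1460 bytes, RTT = 20 ms, loss = 2%
RTT in seconds = 20 / 1000 = 0.02
Loss rate = 2% = 0.02
sqrt(loss) = sqrt(0.02) = 0.141421356237
Throughput (bytes/s) = 1460 / (0.02 * 0.141421356237) = 516187.9503
Throughput (kbps) = 516187.9503 * 8 / 1000 = 4129.503602 -> 4129.50 kbps (2 dp)

4129.50


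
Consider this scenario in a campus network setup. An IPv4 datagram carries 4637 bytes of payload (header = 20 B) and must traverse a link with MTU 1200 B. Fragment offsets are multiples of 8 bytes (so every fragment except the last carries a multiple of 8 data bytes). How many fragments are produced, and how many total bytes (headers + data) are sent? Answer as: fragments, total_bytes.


Max data per non-final fragment = floor((MTU - header)/8)*8 = floor((1200 - 20)/8)*8 = floor(1180/8)*8 = 1176 B
Final fragment needs no 8-byte alignment: it can carry up to MTU - header = 1180 B
Non-final fragments needed = ceil((payload - 1180) / 1176) = ceil(3457/1176) = ceil(2.9396) = 3
Number of fragments = 3 + 1 = 4
Fragment sizes (data): 3 * 1176 B + 1109 B (last, 1109 <= 1180 OK)
Total bytes sent = payload + n_frags * header = 4637 + 4*20 = 4637 + 80 = 4717 B

4, 4717


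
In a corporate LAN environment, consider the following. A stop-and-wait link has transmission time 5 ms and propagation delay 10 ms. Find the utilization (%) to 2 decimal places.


Given: Ttrans = 5 ms, Tprop = 10 ms
RTT = 2 * Tprop = 2 * 10 = 20 ms
U = Ttrans / (Ttrans + RTT)
U = 5 / (5 + 20)
U = 5 / 25 = 0.2
U% = 20.00%

20.00


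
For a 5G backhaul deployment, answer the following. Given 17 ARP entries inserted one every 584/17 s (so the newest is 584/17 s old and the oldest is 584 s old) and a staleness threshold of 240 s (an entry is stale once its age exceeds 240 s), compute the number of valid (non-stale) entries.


Ages are k * 584/17 s for k = 1..17 (spacing = 34.3529 s).
Entry k is valid iff k * 584/17 <= 240 iff k <= 17 * 240 / 584 = 6.9863
n_valid = floor(6.9863) = 6
(n_stale = 17 - 6 = 11)

6


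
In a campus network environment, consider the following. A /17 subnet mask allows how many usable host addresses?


Given: subnet mask /17
Host bits = 32 - 17 = 15
Total addresses = 2^15 = 32768
Usable hosts = 32768 - 2 (network + broadcast) = 32766

32766


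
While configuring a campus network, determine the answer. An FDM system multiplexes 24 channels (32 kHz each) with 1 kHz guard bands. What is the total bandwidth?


Given: 24 channels, 32 kHz each, guard = 1 kHz
Channel bandwidth = 24 * 32 = 768 kHz
Guard bands = 23 gaps * 1 kHz = 23 kHz
Total = 768 + 23 = 791 kHz

791


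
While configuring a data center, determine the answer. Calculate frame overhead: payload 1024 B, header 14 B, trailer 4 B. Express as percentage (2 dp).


Given: payload = 1024 B, header = 14 B, trailer = 4 B
Overhead bytes = header + trailer = 14 + 4 = 18
Total frame = payload + overhead = 1024 + 18 = 1042
Overhead % = 18 / 1042 * 100 = 1.7274% -> 1.73% (2 dp)

1.73


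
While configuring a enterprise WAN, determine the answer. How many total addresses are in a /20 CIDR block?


Given: CIDR prefix /20
Host bits = 32 - 20 = 12
Total addresses = 2^12 = 4096

4096


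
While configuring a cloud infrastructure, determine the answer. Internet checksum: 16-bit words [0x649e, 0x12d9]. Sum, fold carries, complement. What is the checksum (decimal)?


Given words: [0x649e, 0x12d9]
Step 1: Sum all words
Raw sum = 25758 + 4825 = 30583
One's complement = ~30583 & 0xFFFF = 34952

34952


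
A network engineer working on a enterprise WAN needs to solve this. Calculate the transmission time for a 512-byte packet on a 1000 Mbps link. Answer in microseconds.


Given: packet = 512 bytes, bandwidth = 1000 Mbps
Packet in bits = 512 * 8 = 4096 bits
Bandwidth = 1000 * 10^6 = 1000000000 bps
Time = 4096 / 1000000000 seconds
Time in us = 4096 * 10^6 / 1000000000 = 4.096

4.096


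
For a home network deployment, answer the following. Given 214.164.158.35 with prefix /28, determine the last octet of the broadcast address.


Given: IP = 214.164.158.35, prefix = /28
Host bits = 32 - 28 = 4
Network last octet = 35 AND mask = 32
Host part size = 2^4 - 1 = 15
Broadcast last octet = 32 OR 15 = 47

47


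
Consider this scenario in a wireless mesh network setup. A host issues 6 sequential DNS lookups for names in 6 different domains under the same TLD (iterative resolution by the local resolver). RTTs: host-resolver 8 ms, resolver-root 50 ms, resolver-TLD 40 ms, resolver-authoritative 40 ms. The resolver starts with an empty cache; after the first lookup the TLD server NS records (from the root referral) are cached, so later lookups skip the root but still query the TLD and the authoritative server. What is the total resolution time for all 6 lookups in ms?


Lookup 1 (cold cache): local + root + TLD + auth = 8 + 50 + 40 + 40 = 138 ms
Lookups 2..6 (TLD NS cached -> skip root; new domain -> still ask TLD and auth): local + TLD + auth = 8 + 40 + 40 = 88 ms each
Remaining 5 lookups: 5 * 88 = 440 ms
Total = 138 + 440 = 578 ms

578


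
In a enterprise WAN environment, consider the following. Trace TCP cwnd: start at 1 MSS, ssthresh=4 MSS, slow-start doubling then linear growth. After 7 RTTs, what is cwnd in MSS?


RTT 0: cwnd = 1 MSS (initial)
RTT 1: cwnd = 2 MSS (slow start, doubled)
RTT 2: cwnd = 4 MSS (slow start, doubled)
RTT 3: cwnd = 5 MSS (congestion avoidance, +1)
RTT 4: cwnd = 6 MSS (congestion avoidance, +1)
RTT 5: cwnd = 7 MSS (congestion avoidance, +1)
RTT 6: cwnd = 8 MSS (congestion avoidance, +1)
RTT 7: cwnd = 9 MSS (congestion avoidance, +1)

9


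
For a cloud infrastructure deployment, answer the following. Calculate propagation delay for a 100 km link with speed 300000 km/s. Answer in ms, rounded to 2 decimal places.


Given: distance = 100 km, speed = 300000 km/s
Delay = distance / speed = 100 / 300000 seconds
Delay in ms = 100 * 1000 / 300000
Delay = 0.3333 ms
Rounded to 2 dp = 0.33 ms

0.33


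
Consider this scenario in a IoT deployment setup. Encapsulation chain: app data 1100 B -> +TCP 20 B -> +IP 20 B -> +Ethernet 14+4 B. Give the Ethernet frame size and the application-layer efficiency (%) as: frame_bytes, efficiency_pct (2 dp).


TCP segment = 1100 + 20 = 1120 B
IP packet = 1120 + 20 = 1140 B
Ethernet frame = 1140 + 14 + 4 = 1158 B
Efficiency = app / frame = 1100 / 1158 = 0.949914 = 94.9914% -> 94.99% (2 dp)

1158, 94.99


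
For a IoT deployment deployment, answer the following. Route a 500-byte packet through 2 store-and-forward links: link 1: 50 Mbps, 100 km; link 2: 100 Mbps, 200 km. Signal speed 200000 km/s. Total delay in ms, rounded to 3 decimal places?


Packet = 500 bytes = 4000 bits. Store-and-forward: sum (t_trans + t_prop) per link.
Link 1: t_trans = 4000/(50*10^6) s = 0.0800 ms; t_prop = 100/200000 s = 0.5000 ms; subtotal = 0.5800 ms
Link 2: t_trans = 4000/(100*10^6) s = 0.0400 ms; t_prop = 200/200000 s = 1.0000 ms; subtotal = 1.0400 ms
End-to-end = 0.5800 + 1.0400 = 1.6200 ms -> 1.620 ms (3 dp)

1.620


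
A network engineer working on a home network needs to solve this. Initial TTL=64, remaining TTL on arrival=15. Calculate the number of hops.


Given: initial TTL = 64, received TTL = 15
Hops = initial TTL - received TTL
Hops = 64 - 15 = 49

49


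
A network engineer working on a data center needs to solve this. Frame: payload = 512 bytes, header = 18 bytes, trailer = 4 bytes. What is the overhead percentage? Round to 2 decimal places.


Given: payload = 512 B, header = 18 B, trailer = 4 B
Overhead bytes = header + trailer = 18 + 4 = 22
Total frame = payload + overhead = 512 + 22 = 534
Overhead % = 22 / 534 * 100 = 4.1199% -> 4.12% (2 dp)

4.12


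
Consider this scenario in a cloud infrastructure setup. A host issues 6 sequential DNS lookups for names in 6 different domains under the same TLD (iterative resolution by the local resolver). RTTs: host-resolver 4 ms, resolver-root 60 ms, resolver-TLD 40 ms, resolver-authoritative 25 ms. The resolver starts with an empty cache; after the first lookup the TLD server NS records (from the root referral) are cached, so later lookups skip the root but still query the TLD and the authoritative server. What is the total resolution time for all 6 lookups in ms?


Lookup 1 (cold cache): local + root + TLD + auth = 4 + 60 + 40 + 25 = 129 ms
Lookups 2..6 (TLD NS cached -> skip root; new domain -> still ask TLD and auth): local + TLD + auth = 4 + 40 + 25 = 69 ms each
Remaining 5 lookups: 5 * 69 = 345 ms
Total = 129 + 345 = 474 ms

474


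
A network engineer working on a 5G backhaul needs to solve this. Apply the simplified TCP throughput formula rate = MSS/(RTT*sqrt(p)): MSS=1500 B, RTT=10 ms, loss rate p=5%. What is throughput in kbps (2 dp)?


Given: MSS = 1500 bytes, RTT = 10 ms, loss = 5%
RTT in seconds = 10 / 1000 = 0.01
Loss rate = 5% = 0.05
sqrt(loss) = sqrt(0.05) = 0.223606797750
Throughput (bytes/s) = 1500 / (0.01 * 0.223606797750) = 670820.3932
Throughput (kbps) = 670820.3932 * 8 / 1000 = 5366.563146 -> 5366.56 kbps (2 dp)

5366.56


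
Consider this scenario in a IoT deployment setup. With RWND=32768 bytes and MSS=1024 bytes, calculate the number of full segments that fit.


Given: RWND = 32768 bytes, MSS = 1024 bytes
Full segments = floor(RWND / MSS)
Full segments = floor(32768 / 1024)
Full segments = floor(32.0) = 32

32


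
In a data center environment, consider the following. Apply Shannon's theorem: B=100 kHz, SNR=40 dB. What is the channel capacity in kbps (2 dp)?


Given: B = 100 kHz, SNR = 40 dB
SNR linear = 10^(40/10) = 10000
1 + SNR = 10001
log2(10001) = 13.2878566418
C = 100 * 1000 * 13.2878566418 = 1328785.6642 bps
C = 1328.785664 kbps -> 1328.79 kbps (2 dp)

1328.79


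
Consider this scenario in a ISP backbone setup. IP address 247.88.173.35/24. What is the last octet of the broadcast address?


Given: IP = 247.88.173.35, prefix = /24
Host bits = 32 - 24 = 8
Network last octet = 35 AND mask = 0
Host part size = 2^8 - 1 = 255
Broadcast last octet = 0 OR 255 = 255

255


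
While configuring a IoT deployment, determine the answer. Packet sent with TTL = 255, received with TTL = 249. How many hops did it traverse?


Given: initial TTL = 255, received TTL = 249
Hops = initial TTL - received TTL
Hops = 255 - 249 = 6

6


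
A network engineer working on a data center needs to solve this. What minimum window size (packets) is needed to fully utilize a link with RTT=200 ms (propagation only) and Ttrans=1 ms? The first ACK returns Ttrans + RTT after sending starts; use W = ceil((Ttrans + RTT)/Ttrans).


Given: Ttrans = 1 ms, RTT = 200 ms (= 2 * Tprop, Tprop = 100 ms)
Time until first ACK returns = Ttrans + RTT = 1 + 200 = 201 ms
Need W * Ttrans >= Ttrans + RTT  ->  W >= (Ttrans + RTT) / Ttrans
(Ttrans + RTT) / Ttrans = 201 / 1 = 201
W_min = ceil(201) = 201

201


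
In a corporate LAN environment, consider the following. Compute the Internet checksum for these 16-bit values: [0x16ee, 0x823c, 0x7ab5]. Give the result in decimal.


Given words: [0x16ee, 0x823c, 0x7ab5]
Step 1: Sum all words
Raw sum = 5870 + 33340 + 31413 = 70623
Step 2: Fold carry: (5087 + 1) = 5088
One's complement = ~5088 & 0xFFFF = 60447

60447


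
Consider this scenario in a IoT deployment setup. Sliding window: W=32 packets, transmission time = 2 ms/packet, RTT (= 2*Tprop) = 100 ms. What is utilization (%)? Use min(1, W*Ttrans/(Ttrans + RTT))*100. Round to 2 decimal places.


Given: W = 32, Ttrans = 2 ms, RTT = 100 ms (= 2 * Tprop, Tprop = 50 ms)
Cycle time = Ttrans + RTT = 2 + 100 = 102 ms (first packet sent until its ACK returns)
W * Ttrans = 32 * 2 = 64 ms of sending per cycle
W * Ttrans / (Ttrans + RTT) = 64 / 102 = 0.627451
U = min(1, 0.627451) = 0.627451
U% = 62.75%

62.75


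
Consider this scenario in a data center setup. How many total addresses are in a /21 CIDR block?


Given: CIDR prefix /21
Host bits = 32 - 21 = 11
Total addresses = 2^11 = 2048

2048


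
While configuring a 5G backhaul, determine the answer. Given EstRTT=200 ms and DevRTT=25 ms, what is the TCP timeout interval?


Given: EstRTT = 200 ms, DevRTT = 25 ms
Timeout = EstRTT + 4 * DevRTT
4 * DevRTT = 4 * 25 = 100
Timeout = 200 + 100 = 300 ms

300


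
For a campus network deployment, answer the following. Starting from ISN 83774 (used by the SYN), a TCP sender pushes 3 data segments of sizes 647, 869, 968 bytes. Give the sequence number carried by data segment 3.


The SYN occupies sequence number ISN = 83774, so the first data byte is ISN + 1 = 83775.
SEQ of data segment i = (ISN + 1) + sum of payload sizes of segments 1..i-1.
Segment 1: SEQ = 83775, payload = 647 bytes
Segment 2: SEQ = 84422, payload = 869 bytes
Segment 3: SEQ = 85291, payload = 968 bytes
SEQ of segment 3 = 83775 + 647 + 869 = 85291

85291


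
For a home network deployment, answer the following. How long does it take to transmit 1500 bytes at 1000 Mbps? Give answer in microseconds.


Given: packet = 1500 bytes, bandwidth = 1000 Mbps
Packet in bits = 1500 * 8 = 12000 bits
Bandwidth = 1000 * 10^6 = 1000000000 bps
Time = 12000 / 1000000000 seconds
Time in us = 12000 * 10^6 / 1000000000 = 12

12


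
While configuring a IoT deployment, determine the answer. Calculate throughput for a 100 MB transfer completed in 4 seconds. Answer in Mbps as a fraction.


Given: file = 100 MB, time = 4 s
File in Mb = 100 * 8 = 800 Mb
Throughput = 800 / 4 Mbps
Throughput = 200 Mbps

200


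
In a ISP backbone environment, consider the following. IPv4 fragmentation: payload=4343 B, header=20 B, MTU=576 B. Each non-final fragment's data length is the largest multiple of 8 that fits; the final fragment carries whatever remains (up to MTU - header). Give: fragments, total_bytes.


Max data per non-final fragment = floor((MTU - header)/8)*8 = floor((576 - 20)/8)*8 = floor(556/8)*8 = 552 B
Final fragment needs no 8-byte alignment: it can carry up to MTU - header = 556 B
Non-final fragments needed = ceil((payload - 556) / 552) = ceil(3787/552) = ceil(6.8605) = 7
Number of fragments = 7 + 1 = 8
Fragment sizes (data): 7 * 552 B + 479 B (last, 479 <= 556 OK)
Total bytes sent = payload + n_frags * header = 4343 + 8*20 = 4343 + 160 = 4503 B

8, 4503


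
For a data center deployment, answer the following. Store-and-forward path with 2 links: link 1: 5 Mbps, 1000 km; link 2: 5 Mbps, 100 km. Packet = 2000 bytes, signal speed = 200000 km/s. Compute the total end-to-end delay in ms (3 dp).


Packet = 2000 bytes = 16000 bits. Store-and-forward: sum (t_trans + t_prop) per link.
Link 1: t_trans = 16000/(5*10^6) s = 3.2000 ms; t_prop = 1000/200000 s = 5.0000 ms; subtotal = 8.2000 ms
Link 2: t_trans = 16000/(5*10^6) s = 3.2000 ms; t_prop = 100/200000 s = 0.5000 ms; subtotal = 3.7000 ms
End-to-end = 8.2000 + 3.7000 = 11.9000 ms -> 11.900 ms (3 dp)

11.900


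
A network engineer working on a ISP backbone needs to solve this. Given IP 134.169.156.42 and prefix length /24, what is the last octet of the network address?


Given: IP = 134.169.156.42, prefix = /24
Subnet mask = 255.255.255.0
Last octet of IP: 42
Last octet of mask: 0
Network last octet = 42 AND 0 = 0

0


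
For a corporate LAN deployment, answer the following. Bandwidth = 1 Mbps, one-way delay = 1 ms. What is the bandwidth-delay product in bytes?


Given: bandwidth = 1 Mbps, delay = 1 ms
BDP in bits = 1 * 10^6 * 1 / 1000
BDP in bits = 1000
BDP in bytes = 1000 / 8 = 125

125


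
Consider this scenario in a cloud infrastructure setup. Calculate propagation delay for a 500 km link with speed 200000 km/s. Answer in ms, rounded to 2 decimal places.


Given: distance = 500 km, speed = 200000 km/s
Delay = distance / speed = 500 / 200000 seconds
Delay in ms = 500 * 1000 / 200000
Delay = 2.5000 ms
Rounded to 2 dp = 2.50 ms

2.50


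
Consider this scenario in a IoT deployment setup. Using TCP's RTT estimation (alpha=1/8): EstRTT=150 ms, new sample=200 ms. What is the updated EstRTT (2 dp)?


Given: EstRTT = 150 ms, SampleRTT = 200 ms, alpha = 1/8
New EstRTT = (1 - alpha) * EstRTT + alpha * SampleRTT
(7/8) * 150 = 131.25
(1/8) * 200 = 25
New EstRTT = 131.25 + 25 = 156.25 ms -> 156.25 ms (2 dp)

156.25


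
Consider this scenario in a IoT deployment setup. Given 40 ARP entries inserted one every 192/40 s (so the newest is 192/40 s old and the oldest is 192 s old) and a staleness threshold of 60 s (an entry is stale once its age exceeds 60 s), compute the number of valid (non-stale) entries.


Ages are k * 192/40 s for k = 1..40 (spacing = 4.8000 s).
Entry k is valid iff k * 192/40 <= 60 iff k <= 40 * 60 / 192 = 12.5000
n_valid = floor(12.5000) = 12
(n_stale = 40 - 12 = 28)

12


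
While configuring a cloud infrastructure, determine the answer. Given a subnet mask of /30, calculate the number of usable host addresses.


Given: subnet mask /30
Host bits = 32 - 30 = 2
Total addresses = 2^2 = 4
Usable hosts = 4 - 2 (network + broadcast) = 2

2


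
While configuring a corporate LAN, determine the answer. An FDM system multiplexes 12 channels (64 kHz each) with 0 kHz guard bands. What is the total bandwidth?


Given: 12 channels, 64 kHz each, guard = 0 kHz
Channel bandwidth = 12 * 64 = 768 kHz
Guard bands = 11 gaps * 0 kHz = 0 kHz
Total = 768 + 0 = 768 kHz

768


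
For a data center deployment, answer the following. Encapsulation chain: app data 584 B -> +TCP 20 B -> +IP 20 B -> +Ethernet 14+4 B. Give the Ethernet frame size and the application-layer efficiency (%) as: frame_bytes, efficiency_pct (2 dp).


TCP segment = 584 + 20 = 604 B
IP packet = 604 + 20 = 624 B
Ethernet frame = 624 + 14 + 4 = 642 B
Efficiency = app / frame = 584 / 642 = 0.909657 = 90.9657% -> 90.97% (2 dp)

642, 90.97


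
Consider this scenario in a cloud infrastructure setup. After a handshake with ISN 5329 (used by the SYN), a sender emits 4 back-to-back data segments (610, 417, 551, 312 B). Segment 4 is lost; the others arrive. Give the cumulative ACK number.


SYN uses sequence number 5329; first data byte = ISN + 1 = 5330.
Segment 1: SEQ = 5330, len = 610 B, covers [5330, 5939]
Segment 2: SEQ = 5940, len = 417 B, covers [5940, 6356]
Segment 3: SEQ = 6357, len = 551 B, covers [6357, 6907]
Segment 4: SEQ = 6908, len = 312 B, covers [6908, 7219] [LOST]
In-order data received: bytes [5330, 6907] (segments 1..3).
Segment 4 missing -> gap begins at byte 6908.
Cumulative ACK = next expected in-order byte = 5330 + 610 + 417 + 551 = 6908

6908


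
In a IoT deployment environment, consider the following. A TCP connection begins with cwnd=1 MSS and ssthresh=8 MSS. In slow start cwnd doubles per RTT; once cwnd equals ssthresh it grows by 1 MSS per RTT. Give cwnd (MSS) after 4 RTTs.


RTT 0: cwnd = 1 MSS (initial)
RTT 1: cwnd = 2 MSS (slow start, doubled)
RTT 2: cwnd = 4 MSS (slow start, doubled)
RTT 3: cwnd = 8 MSS (slow start, doubled)
RTT 4: cwnd = 9 MSS (congestion avoidance, +1)

9


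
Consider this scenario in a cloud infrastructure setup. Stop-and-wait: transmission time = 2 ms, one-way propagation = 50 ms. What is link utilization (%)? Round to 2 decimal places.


Given: Ttrans = 2 ms, Tprop = 50 ms
RTT = 2 * Tprop = 2 * 50 = 100 ms
U = Ttrans / (Ttrans + RTT)
U = 2 / (2 + 100)
U = 2 / 102 = 0.019608
U% = 1.96%

1.96


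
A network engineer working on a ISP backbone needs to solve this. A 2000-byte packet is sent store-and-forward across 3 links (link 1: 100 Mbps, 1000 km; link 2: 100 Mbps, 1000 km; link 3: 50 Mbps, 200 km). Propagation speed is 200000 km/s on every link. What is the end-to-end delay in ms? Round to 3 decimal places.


Packet = 2000 bytes = 16000 bits. Store-and-forward: sum (t_trans + t_prop) per link.
Link 1: t_trans = 16000/(100*10^6) s = 0.1600 ms; t_prop = 1000/200000 s = 5.0000 ms; subtotal = 5.1600 ms
Link 2: t_trans = 16000/(100*10^6) s = 0.1600 ms; t_prop = 1000/200000 s = 5.0000 ms; subtotal = 5.1600 ms
Link 3: t_trans = 16000/(50*10^6) s = 0.3200 ms; t_prop = 200/200000 s = 1.0000 ms; subtotal = 1.3200 ms
End-to-end = 5.1600 + 5.1600 + 1.3200 = 11.6400 ms -> 11.640 ms (3 dp)

11.640


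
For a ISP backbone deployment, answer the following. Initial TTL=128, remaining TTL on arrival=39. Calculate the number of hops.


Given: initial TTL = 128, received TTL = 39
Hops = initial TTL - received TTL
Hops = 128 - 39 = 89

89


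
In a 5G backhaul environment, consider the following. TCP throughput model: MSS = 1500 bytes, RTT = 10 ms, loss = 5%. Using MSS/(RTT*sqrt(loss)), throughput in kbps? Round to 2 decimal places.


Given: MSS = 1500 bytes, RTT = 10 ms, loss = 5%
RTT in seconds = 10 / 1000 = 0.01
Loss rate = 5% = 0.05
sqrt(loss) = sqrt(0.05) = 0.223606797750
Throughput (bytes/s) = 1500 / (0.01 * 0.223606797750) = 670820.3932
Throughput (kbps) = 670820.3932 * 8 / 1000 = 5366.563146 -> 5366.56 kbps (2 dp)

5366.56


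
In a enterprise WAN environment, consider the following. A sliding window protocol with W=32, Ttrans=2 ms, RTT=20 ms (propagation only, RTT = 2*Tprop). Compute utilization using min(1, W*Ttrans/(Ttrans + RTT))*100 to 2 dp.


Given: W = 32, Ttrans = 2 ms, RTT = 20 ms (= 2 * Tprop, Tprop = 10 ms)
Cycle time = Ttrans + RTT = 2 + 20 = 22 ms (first packet sent until its ACK returns)
W * Ttrans = 32 * 2 = 64 ms of sending per cycle
W * Ttrans / (Ttrans + RTT) = 64 / 22 = 2.909091
U = min(1, 2.909091) = 1.000000
U% = 100.00%

100.00


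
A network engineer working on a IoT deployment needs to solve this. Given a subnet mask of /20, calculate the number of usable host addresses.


Given: subnet mask /20
Host bits = 32 - 20 = 12
Total addresses = 2^12 = 4096
Usable hosts = 4096 - 2 (network + broadcast) = 4094

4094


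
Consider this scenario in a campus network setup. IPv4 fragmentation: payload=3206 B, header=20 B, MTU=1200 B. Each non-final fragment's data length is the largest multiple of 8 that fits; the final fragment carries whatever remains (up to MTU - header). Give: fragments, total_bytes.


Max data per non-final fragment = floor((MTU - header)/8)*8 = floor((1200 - 20)/8)*8 = floor(1180/8)*8 = 1176 B
Final fragment needs no 8-byte alignment: it can carry up to MTU - header = 1180 B
Non-final fragments needed = ceil((payload - 1180) / 1176) = ceil(2026/1176) = ceil(1.7228) = 2
Number of fragments = 2 + 1 = 3
Fragment sizes (data): 2 * 1176 B + 854 B (last, 854 <= 1180 OK)
Total bytes sent = payload + n_frags * header = 3206 + 3*20 = 3206 + 60 = 3266 B

3, 3266


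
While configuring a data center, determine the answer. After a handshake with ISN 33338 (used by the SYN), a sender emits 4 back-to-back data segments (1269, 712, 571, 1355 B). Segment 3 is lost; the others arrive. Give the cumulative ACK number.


SYN uses sequence number 33338; first data byte = ISN + 1 = 33339.
Segment 1: SEQ = 33339, len = 1269 B, covers [33339, 34607]
Segment 2: SEQ = 34608, len = 712 B, covers [34608, 35319]
Segment 3: SEQ = 35320, len = 571 B, covers [35320, 35890] [LOST]
Segment 4: SEQ = 35891, len = 1355 B, covers [35891, 37245]
In-order data received: bytes [33339, 35319] (segments 1..2).
Segment 3 missing -> gap begins at byte 35320; later segments buffered out of order.
Cumulative ACK = next expected in-order byte = 33339 + 1269 + 712 = 35320

35320


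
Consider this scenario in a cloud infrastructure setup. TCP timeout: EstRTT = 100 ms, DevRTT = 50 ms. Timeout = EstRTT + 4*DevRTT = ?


Given: EstRTT = 100 ms, DevRTT = 50 ms
Timeout = EstRTT + 4 * DevRTT
4 * DevRTT = 4 * 50 = 200
Timeout = 100 + 200 = 300 ms

300
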